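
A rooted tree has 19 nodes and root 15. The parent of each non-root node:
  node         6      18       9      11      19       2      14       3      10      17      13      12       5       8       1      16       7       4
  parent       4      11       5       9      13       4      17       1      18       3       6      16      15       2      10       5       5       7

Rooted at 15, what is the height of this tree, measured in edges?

A deepest node is 14, reached by 15–5–9–11–18–10–1–3–17–14.
That path has 9 edges, so the height is 9.

9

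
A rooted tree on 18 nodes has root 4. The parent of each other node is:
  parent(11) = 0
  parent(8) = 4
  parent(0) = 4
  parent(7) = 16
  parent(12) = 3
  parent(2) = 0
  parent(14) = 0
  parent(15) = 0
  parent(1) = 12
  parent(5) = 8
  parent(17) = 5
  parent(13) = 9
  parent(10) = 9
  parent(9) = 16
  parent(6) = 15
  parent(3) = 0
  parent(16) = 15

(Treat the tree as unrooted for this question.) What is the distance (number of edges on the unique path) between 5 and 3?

The path is 5–8–4–0–3, which has 4 edges.

4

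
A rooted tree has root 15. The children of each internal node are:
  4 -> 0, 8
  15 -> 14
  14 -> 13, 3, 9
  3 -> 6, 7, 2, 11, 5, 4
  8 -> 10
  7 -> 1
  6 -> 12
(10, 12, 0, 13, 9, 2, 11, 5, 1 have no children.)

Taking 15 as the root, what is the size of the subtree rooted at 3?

Descendants of 3 (including itself): 3, 6, 4, 2, 7, 11, 5, 12, 8, 0, 1, 10. That's 12.

12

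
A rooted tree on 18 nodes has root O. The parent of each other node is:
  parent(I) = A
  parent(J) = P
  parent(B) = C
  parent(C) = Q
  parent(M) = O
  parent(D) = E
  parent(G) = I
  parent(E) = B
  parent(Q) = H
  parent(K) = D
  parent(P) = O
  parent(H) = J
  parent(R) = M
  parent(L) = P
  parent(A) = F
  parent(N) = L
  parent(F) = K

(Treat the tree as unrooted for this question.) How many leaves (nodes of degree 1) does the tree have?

Degree-1 nodes: G, N, R — 3 of them.

3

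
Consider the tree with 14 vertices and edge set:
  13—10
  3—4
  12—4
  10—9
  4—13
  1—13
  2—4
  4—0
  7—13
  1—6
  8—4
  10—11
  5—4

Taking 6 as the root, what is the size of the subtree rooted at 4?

Descendants of 4 (including itself): 4, 3, 5, 12, 2, 0, 8. That's 7.

7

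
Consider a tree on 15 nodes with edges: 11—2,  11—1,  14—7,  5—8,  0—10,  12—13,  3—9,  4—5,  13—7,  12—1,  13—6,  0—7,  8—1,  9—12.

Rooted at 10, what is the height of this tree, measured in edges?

A deepest node is 4, reached by 10–0–7–13–12–1–8–5–4.
That path has 8 edges, so the height is 8.

8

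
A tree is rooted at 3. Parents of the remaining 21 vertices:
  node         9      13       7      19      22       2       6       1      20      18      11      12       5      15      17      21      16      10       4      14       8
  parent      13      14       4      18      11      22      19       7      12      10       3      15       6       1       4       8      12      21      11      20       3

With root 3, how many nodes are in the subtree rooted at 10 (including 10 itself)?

10's subtree: {10, 18, 19, 6, 5}, size 5.

5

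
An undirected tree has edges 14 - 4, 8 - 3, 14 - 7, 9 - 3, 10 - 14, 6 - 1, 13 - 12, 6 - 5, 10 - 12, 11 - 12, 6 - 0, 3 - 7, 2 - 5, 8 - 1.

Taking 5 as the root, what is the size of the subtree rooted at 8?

8's subtree: {8, 3, 7, 9, 14, 10, 4, 12, 13, 11}, size 10.

10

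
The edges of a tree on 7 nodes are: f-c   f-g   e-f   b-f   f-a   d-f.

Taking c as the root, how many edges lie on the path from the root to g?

2

c – f – g — 2 edges.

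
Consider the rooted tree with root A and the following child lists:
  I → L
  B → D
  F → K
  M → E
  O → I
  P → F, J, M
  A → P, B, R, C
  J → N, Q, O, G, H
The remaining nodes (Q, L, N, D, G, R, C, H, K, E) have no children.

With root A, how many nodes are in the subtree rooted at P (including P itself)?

13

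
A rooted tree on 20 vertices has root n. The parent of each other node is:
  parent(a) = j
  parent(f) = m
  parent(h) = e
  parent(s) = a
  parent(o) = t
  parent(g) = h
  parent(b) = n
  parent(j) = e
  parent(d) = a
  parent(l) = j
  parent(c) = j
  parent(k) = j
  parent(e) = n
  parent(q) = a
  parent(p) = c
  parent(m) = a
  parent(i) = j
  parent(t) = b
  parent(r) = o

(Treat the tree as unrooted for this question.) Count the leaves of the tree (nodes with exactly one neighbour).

Degree-1 nodes: d, f, g, i, k, l, p, q, r, s — 10 of them.

10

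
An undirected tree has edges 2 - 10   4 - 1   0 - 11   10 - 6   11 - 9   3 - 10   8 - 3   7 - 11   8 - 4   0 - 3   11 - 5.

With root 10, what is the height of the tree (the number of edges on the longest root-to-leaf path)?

4

The longest root-to-leaf path is 10 – 3 – 8 – 4 – 1 (4 edges).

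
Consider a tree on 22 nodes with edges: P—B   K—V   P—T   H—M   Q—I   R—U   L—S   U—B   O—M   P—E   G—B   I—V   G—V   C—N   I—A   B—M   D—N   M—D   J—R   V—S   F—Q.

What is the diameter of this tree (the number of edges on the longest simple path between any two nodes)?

9

Starting from F, a farthest node is C at distance 9.
One longest path: F - Q - I - V - G - B - M - D - N - C.
So the diameter is 9.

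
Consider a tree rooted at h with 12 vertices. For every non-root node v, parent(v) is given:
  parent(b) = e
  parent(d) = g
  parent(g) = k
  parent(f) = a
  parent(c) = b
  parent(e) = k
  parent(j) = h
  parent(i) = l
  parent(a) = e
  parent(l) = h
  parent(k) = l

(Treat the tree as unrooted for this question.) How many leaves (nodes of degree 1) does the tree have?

Degree-1 nodes: c, d, f, i, j — 5 of them.

5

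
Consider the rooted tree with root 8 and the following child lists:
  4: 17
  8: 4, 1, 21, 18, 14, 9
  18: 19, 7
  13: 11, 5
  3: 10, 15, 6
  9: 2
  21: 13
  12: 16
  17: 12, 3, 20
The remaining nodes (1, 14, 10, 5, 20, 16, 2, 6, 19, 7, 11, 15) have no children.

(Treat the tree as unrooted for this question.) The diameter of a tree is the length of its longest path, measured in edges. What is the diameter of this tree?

A longest path is 5 - 13 - 21 - 8 - 4 - 17 - 3 - 15, with 7 edges.

7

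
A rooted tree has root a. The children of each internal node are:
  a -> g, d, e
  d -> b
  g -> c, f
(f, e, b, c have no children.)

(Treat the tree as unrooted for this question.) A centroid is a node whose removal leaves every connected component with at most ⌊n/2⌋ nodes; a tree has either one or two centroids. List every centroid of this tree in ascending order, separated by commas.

a

If a is removed the pieces have sizes 3, 2, 1, all ≤ ⌊7/2⌋ = 3.
Every other node leaves some component of size > 3, so the centroid is unique.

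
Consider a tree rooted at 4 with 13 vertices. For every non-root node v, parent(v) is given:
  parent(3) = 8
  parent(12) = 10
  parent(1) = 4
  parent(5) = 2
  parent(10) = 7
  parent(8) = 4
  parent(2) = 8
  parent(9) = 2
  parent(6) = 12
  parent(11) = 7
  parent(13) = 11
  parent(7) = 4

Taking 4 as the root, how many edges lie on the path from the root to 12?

Climbing from 12 to the root: 12 → 10 → 7 → 4. That's 3 steps.

3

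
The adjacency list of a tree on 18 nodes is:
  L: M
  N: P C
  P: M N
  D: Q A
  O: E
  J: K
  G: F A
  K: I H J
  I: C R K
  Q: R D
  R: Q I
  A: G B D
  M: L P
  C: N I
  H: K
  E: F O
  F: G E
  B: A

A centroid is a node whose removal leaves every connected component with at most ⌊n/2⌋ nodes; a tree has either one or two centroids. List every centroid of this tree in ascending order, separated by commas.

I, R

If I is removed the pieces have sizes 9, 5, 3, all ≤ ⌊18/2⌋ = 9.
R is adjacent to I and is also a centroid (the largest component after removing it is likewise 9).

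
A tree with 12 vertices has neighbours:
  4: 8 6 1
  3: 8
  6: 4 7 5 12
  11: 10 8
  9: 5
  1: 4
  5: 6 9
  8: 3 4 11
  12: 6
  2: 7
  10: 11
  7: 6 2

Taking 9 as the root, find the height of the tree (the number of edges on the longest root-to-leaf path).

A deepest node is 10, reached by 9-5-6-4-8-11-10.
That path has 6 edges, so the height is 6.

6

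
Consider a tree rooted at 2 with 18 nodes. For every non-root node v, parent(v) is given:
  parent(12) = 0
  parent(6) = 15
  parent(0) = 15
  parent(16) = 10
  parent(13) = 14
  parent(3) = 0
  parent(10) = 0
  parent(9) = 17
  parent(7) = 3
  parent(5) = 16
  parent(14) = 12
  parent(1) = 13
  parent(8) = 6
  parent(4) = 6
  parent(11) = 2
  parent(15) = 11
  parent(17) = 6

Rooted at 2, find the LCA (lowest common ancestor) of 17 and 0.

15

17's ancestor chain is 17, 6, 15, 11, 2 and 0's is 0, 15, 11, 2; they first meet at 15.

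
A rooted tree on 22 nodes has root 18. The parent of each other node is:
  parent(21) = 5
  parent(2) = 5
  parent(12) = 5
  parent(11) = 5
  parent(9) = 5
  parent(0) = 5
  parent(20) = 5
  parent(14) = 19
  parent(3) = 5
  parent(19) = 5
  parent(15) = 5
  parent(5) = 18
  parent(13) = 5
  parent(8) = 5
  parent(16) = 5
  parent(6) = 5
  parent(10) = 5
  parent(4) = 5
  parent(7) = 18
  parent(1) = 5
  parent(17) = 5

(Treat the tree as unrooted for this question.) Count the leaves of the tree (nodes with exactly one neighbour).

Degree-1 nodes: 0, 1, 2, 3, 4, 6, 7, 8, 9, 10, 11, 12, 13, 14, 15, 16, 17, 20, 21 — 19 of them.

19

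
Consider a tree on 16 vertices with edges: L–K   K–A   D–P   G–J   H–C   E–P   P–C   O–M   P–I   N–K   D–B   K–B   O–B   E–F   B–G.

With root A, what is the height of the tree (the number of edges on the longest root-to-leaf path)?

A deepest node is F, reached by A-K-B-D-P-E-F.
That path has 6 edges, so the height is 6.

6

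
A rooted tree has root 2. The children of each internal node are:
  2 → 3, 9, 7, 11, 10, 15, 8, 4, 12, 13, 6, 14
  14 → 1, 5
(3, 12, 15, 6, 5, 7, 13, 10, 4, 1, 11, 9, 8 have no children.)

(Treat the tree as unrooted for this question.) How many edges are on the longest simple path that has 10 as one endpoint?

The node farthest from 10 is 5 (1 also at distance 3), via 10 – 2 – 14 – 5 — 3 edges.

3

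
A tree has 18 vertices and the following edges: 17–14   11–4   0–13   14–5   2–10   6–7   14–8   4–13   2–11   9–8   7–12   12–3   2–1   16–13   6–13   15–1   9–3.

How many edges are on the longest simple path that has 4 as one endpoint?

9

A farthest node from 4 is 5 (17 also at distance 9).
The path 4–13–6–7–12–3–9–8–14–5 has 9 edges.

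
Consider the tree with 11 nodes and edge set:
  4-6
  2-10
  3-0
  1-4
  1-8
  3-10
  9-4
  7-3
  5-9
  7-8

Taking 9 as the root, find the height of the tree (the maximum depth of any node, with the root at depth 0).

7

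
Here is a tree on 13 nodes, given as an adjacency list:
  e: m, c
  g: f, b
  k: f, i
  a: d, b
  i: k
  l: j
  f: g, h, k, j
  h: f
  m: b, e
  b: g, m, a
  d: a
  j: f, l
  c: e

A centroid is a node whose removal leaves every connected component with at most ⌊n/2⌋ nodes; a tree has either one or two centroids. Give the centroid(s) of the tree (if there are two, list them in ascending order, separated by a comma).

g

Delete g: the remaining components have sizes 6, 6. Max 6 ≤ 6, so g is a centroid.
No neighbour of g does as well, so g is the unique centroid.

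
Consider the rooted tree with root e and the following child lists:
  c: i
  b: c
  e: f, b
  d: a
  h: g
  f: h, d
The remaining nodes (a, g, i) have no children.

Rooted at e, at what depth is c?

2

Path from e to c: e–b–c, which has 2 edges.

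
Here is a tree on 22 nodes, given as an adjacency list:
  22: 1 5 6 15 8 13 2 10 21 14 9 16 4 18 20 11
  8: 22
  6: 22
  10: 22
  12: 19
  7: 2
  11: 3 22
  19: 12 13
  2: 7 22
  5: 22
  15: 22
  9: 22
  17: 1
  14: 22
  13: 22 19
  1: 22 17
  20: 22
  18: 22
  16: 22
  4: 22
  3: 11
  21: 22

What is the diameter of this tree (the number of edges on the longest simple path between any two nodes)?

5

Starting from 12, a farthest node is 7 at distance 5.
One longest path: 12–19–13–22–2–7.
So the diameter is 5.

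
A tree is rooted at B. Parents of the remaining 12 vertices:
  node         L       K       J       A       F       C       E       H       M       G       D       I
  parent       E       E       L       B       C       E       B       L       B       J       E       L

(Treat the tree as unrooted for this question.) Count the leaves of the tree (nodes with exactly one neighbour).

8

The leaves are A, D, F, G, H, I, K, M.
That is 8 leaves.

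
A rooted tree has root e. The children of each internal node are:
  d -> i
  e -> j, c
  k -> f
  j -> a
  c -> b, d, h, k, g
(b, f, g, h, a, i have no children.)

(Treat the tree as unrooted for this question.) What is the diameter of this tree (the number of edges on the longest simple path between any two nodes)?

5

A longest path is a - j - e - c - k - f, with 5 edges.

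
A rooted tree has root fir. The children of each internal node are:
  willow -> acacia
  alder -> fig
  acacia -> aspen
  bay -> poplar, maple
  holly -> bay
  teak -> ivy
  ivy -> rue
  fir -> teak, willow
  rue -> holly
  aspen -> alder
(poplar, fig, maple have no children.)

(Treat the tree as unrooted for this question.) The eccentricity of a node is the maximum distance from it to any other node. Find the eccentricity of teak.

6

A farthest node from teak is fig.
The path teak – fir – willow – acacia – aspen – alder – fig has 6 edges.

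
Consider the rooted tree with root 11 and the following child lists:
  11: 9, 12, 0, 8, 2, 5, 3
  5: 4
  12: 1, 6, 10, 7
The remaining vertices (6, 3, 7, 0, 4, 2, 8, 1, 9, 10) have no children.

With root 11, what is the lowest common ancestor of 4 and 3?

11

Ancestors of 4 (toward the root): 4, 5, 11.
Ancestors of 3: 3, 11.
The deepest node appearing in both lists is 11.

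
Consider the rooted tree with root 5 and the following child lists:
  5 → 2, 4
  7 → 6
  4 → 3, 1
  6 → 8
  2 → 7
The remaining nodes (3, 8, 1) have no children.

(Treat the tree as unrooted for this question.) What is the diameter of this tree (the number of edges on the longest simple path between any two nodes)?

6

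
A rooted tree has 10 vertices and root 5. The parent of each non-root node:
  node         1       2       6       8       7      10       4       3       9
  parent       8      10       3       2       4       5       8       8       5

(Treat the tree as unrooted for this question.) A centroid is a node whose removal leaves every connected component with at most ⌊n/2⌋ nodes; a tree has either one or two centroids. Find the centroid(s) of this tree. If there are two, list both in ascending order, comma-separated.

8

Delete 8: the remaining components have sizes 4, 2, 2, 1. Max 4 ≤ 5, so 8 is a centroid.
No neighbour of 8 does as well, so 8 is the unique centroid.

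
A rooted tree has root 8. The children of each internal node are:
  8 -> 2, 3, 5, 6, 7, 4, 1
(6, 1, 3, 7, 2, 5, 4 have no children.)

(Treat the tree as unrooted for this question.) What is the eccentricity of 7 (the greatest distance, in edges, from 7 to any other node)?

2

Distances from 7 peak at 2, attained at 1 (4, 3, 6, 5, 2 also at distance 2).
7–8–1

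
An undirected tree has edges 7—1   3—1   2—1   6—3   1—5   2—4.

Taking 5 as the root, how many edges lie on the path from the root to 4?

Path from 5 to 4: 5–1–2–4, which has 3 edges.

3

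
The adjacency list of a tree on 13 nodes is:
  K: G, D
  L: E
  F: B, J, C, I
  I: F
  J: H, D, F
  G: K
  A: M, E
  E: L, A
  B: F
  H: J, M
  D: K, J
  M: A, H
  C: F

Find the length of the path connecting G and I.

G – K – D – J – F – I: 5 edges.

5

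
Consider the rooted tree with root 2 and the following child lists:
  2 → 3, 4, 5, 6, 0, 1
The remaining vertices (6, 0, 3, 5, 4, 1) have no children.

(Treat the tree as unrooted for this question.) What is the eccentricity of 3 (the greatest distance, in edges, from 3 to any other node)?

2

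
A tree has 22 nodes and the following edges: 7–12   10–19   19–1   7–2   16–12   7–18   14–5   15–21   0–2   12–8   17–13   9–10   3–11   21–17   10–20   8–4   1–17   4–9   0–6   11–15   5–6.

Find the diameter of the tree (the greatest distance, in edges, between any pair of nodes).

17

Starting from 14, a farthest node is 3 at distance 17.
One longest path: 14 – 5 – 6 – 0 – 2 – 7 – 12 – 8 – 4 – 9 – 10 – 19 – 1 – 17 – 21 – 15 – 11 – 3.
So the diameter is 17.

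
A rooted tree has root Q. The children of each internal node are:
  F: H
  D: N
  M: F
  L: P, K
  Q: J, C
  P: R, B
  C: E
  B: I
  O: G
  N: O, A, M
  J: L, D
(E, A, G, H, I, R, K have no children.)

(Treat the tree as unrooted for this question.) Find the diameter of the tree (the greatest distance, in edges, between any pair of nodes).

9

A longest path is H - F - M - N - D - J - L - P - B - I, with 9 edges.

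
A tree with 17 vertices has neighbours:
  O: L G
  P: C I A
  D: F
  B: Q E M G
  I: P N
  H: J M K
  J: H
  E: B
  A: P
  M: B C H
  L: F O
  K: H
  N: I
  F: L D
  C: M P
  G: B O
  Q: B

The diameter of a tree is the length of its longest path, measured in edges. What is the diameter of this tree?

BFS from D reaches N last, at distance 10; BFS from N confirms no node is farther.
Path: D - F - L - O - G - B - M - C - P - I - N.

10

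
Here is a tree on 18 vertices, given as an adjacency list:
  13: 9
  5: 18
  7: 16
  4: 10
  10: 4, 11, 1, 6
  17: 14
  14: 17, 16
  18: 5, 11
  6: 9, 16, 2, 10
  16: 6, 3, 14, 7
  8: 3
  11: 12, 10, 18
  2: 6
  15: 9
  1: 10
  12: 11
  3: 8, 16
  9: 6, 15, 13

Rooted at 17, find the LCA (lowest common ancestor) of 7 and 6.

Path 7→root: 7 16 14 17; path 6→root: 6 16 14 17.
First common node: 16.

16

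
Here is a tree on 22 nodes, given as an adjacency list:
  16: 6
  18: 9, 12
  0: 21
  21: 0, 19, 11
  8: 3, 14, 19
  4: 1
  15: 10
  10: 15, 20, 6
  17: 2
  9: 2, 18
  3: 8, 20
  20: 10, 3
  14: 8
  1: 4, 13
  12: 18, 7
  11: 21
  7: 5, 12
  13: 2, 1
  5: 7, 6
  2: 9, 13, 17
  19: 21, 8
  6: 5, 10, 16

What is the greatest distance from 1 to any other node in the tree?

The node farthest from 1 is 0 (11 also at distance 15), via 1 – 13 – 2 – 9 – 18 – 12 – 7 – 5 – 6 – 10 – 20 – 3 – 8 – 19 – 21 – 0 — 15 edges.

15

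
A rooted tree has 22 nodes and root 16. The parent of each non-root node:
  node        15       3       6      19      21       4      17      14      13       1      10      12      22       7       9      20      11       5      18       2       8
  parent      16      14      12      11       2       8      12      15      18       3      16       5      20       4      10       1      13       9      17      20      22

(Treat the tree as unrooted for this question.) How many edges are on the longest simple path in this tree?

A longest path is 19 – 11 – 13 – 18 – 17 – 12 – 5 – 9 – 10 – 16 – 15 – 14 – 3 – 1 – 20 – 22 – 8 – 4 – 7, with 18 edges.

18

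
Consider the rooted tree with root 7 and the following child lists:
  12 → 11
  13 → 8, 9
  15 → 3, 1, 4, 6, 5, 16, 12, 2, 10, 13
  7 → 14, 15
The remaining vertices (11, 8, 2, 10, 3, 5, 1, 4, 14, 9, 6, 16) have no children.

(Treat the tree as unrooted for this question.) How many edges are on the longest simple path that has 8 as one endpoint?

4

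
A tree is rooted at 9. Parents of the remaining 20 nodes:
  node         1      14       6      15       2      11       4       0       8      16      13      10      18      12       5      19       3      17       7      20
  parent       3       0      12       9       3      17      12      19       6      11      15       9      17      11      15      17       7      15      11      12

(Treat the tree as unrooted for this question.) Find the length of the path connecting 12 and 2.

4

The path is 12–11–7–3–2, which has 4 edges.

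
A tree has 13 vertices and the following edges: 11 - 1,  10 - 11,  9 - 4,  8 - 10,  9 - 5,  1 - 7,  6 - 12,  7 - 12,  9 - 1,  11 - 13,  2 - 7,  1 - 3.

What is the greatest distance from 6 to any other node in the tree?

6

Distances from 6 peak at 6, attained at 8.
6-12-7-1-11-10-8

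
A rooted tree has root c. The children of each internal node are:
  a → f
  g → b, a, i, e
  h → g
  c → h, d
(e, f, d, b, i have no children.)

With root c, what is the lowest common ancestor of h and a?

h

h's ancestor chain is h, c and a's is a, g, h, c; they first meet at h.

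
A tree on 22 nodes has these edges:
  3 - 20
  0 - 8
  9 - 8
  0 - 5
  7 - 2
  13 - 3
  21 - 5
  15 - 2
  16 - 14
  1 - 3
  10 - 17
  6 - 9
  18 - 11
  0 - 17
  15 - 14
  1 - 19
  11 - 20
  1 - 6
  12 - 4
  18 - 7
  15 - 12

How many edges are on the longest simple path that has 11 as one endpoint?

The node farthest from 11 is 10 (21 also at distance 9), via 11–20–3–1–6–9–8–0–17–10 — 9 edges.

9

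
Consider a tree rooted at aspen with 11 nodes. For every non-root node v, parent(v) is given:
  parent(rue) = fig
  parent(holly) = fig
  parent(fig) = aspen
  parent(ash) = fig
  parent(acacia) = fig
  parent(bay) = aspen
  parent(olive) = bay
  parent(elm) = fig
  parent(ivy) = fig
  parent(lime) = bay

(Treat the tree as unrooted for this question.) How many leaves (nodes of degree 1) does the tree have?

8

Exactly 8 nodes have a single neighbour: acacia, ash, elm, holly, ivy, lime, olive, rue.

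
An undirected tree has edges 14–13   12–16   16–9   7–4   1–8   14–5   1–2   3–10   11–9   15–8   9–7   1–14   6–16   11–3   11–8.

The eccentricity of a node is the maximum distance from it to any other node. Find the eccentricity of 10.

Distances from 10 peak at 6, attained at 13 (5 also at distance 6).
10-3-11-8-1-14-13

6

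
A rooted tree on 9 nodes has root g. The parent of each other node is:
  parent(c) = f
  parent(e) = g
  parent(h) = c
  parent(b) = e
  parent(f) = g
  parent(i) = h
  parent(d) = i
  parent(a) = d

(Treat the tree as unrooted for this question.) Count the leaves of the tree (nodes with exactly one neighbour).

2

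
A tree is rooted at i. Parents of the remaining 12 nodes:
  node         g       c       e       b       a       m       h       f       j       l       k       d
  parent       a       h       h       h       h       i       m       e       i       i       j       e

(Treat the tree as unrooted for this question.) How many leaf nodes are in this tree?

The leaves are b, c, d, f, g, k, l.
That is 7 leaves.

7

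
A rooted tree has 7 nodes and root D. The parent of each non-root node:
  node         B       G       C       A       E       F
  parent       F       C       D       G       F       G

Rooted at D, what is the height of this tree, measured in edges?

4

A deepest node is E, reached by D – C – G – F – E.
That path has 4 edges, so the height is 4.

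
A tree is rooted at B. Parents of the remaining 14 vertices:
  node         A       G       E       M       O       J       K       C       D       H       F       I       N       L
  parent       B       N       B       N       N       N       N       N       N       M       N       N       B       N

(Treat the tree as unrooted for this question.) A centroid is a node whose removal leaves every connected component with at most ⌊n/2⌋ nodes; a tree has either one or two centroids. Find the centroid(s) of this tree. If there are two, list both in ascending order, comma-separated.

N

Delete N: the remaining components have sizes 3, 2, 1, 1, 1, 1, 1, 1, 1, 1, 1. Max 3 ≤ 7, so N is a centroid.
No neighbour of N does as well, so N is the unique centroid.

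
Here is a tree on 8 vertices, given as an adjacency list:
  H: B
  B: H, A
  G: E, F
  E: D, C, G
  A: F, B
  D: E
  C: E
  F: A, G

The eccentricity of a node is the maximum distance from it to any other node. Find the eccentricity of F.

3

The node farthest from F is H (D, C also at distance 3), via F – A – B – H — 3 edges.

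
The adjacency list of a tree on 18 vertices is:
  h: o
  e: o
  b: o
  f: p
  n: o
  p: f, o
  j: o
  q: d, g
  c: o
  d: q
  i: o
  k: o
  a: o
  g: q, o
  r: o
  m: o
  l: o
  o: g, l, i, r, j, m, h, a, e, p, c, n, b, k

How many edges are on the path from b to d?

Walking from b: b - o - g - q - d. Length 4.

4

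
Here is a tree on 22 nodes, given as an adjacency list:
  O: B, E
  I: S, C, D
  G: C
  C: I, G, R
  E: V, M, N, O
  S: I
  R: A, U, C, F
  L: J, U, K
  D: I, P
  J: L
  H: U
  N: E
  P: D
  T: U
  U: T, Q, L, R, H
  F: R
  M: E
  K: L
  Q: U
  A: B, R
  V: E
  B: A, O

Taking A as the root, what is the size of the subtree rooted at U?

7

U's subtree: {U, T, Q, H, L, J, K}, size 7.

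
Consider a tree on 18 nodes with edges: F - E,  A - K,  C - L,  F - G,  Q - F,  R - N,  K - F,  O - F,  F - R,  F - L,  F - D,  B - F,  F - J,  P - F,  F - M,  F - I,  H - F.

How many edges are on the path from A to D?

3

Walking from A: A – K – F – D. Length 3.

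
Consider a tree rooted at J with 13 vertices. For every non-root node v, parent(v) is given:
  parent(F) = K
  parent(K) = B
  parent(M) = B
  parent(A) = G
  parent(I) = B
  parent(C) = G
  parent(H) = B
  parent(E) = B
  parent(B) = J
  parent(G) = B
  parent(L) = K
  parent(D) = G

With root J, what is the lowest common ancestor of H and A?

Ancestors of H (toward the root): H, B, J.
Ancestors of A: A, G, B, J.
The deepest node appearing in both lists is B.

B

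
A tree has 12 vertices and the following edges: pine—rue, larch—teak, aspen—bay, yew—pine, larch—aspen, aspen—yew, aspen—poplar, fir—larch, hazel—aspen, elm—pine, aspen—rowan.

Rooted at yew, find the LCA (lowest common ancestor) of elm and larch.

Ancestors of elm (toward the root): elm, pine, yew.
Ancestors of larch: larch, aspen, yew.
The deepest node appearing in both lists is yew.

yew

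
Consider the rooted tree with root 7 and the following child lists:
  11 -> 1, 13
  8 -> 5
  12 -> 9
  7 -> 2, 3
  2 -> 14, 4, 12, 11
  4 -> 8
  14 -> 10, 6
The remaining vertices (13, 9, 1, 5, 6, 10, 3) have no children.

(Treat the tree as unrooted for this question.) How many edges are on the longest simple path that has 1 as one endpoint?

5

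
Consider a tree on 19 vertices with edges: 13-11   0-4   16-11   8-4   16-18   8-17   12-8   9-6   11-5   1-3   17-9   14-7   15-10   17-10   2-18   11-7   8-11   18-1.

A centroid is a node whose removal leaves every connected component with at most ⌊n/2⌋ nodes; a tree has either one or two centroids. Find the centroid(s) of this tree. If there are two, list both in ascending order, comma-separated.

11

If 11 is removed the pieces have sizes 9, 5, 2, 1, 1, all ≤ ⌊19/2⌋ = 9.
No neighbour of 11 does as well, so 11 is the unique centroid.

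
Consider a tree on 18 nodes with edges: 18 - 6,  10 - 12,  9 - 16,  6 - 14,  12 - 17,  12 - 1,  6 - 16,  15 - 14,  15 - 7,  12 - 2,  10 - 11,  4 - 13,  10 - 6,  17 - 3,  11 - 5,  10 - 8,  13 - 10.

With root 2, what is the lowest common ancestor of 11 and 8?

11's ancestor chain is 11, 10, 12, 2 and 8's is 8, 10, 12, 2; they first meet at 10.

10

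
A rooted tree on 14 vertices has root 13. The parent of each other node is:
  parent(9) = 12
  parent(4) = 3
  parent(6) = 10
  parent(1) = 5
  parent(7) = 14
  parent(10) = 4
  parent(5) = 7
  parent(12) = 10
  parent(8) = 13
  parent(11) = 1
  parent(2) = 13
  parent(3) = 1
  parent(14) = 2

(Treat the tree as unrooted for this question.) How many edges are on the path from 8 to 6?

Walking from 8: 8–13–2–14–7–5–1–3–4–10–6. Length 10.

10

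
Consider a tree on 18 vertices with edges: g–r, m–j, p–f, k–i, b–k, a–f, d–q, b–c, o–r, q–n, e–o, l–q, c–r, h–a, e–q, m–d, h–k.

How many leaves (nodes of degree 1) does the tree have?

The leaves are g, i, j, l, n, p.
That is 6 leaves.

6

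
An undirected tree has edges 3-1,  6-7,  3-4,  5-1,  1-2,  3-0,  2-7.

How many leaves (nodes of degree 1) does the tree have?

4

The leaves are 0, 4, 5, 6.
That is 4 leaves.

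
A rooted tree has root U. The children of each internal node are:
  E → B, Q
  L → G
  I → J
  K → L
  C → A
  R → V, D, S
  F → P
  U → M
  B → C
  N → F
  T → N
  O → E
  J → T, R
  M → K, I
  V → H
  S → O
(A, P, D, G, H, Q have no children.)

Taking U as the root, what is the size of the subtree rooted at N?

The subtree rooted at N contains: N, F, P — 3 nodes.

3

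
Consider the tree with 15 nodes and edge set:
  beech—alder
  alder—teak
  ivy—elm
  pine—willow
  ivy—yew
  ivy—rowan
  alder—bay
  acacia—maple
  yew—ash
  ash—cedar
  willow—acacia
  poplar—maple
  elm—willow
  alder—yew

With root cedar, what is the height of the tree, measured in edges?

A deepest node is poplar, reached by cedar – ash – yew – ivy – elm – willow – acacia – maple – poplar.
That path has 8 edges, so the height is 8.

8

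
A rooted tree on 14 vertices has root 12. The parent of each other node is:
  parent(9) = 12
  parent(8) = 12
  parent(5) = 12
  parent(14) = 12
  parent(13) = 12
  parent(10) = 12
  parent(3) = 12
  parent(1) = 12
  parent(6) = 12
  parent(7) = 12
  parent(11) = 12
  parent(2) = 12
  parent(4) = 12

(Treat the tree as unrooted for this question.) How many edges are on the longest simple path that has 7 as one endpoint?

2

Distances from 7 peak at 2, attained at 5 (6, 10, 2, 1, 13, 8, 9, 14, 3, 11, 4 also at distance 2).
7 – 12 – 5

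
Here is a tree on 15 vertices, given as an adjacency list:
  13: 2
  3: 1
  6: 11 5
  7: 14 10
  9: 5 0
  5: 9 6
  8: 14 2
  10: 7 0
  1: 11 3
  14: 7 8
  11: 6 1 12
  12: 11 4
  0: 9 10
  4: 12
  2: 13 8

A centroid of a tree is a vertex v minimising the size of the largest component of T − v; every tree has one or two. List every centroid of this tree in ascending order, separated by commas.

Delete 9: the remaining components have sizes 7, 7. Max 7 ≤ 7, so 9 is a centroid.
No neighbour of 9 does as well, so 9 is the unique centroid.

9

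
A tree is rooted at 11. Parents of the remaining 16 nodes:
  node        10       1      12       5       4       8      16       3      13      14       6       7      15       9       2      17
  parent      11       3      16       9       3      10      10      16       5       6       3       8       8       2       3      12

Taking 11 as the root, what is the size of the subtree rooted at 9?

Descendants of 9 (including itself): 9, 5, 13. That's 3.

3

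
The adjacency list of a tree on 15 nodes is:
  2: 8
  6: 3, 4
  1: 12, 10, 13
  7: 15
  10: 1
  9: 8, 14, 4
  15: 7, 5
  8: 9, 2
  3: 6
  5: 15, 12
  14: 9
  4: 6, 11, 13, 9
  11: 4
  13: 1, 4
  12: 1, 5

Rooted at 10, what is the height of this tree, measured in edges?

6

2 sits deepest: 10 – 1 – 13 – 4 – 9 – 8 – 2 — 6 edges from the root.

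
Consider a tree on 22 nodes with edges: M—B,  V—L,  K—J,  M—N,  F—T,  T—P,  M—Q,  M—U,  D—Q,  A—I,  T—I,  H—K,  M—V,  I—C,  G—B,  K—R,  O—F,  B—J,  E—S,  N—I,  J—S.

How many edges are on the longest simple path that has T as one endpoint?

Distances from T peak at 7, attained at H (E, R also at distance 7).
T–I–N–M–B–J–K–H

7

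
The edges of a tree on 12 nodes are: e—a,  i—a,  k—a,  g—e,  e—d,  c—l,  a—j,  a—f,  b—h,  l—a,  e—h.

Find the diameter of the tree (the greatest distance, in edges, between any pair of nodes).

BFS from c reaches b last, at distance 5; BFS from b confirms no node is farther.
Path: c-l-a-e-h-b.

5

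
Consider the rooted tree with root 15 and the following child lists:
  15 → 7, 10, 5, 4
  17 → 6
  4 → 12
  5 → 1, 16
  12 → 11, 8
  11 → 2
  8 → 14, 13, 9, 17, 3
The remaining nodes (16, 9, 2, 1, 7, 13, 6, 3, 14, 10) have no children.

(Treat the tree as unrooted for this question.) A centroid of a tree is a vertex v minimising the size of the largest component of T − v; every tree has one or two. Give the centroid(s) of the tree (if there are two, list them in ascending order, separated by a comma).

If 12 is removed the pieces have sizes 7, 7, 2, all ≤ ⌊17/2⌋ = 8.
No neighbour of 12 does as well, so 12 is the unique centroid.

12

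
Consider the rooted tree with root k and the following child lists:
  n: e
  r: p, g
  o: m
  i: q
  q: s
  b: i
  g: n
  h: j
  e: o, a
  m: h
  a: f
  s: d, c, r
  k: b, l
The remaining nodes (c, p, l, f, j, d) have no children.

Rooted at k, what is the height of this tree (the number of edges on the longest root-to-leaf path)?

A deepest node is j, reached by k – b – i – q – s – r – g – n – e – o – m – h – j.
That path has 12 edges, so the height is 12.

12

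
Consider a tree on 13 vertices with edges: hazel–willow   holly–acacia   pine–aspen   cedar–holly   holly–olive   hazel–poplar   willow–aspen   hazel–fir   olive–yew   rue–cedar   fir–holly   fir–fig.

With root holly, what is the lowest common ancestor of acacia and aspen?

holly

Path acacia→root: acacia holly; path aspen→root: aspen willow hazel fir holly.
First common node: holly.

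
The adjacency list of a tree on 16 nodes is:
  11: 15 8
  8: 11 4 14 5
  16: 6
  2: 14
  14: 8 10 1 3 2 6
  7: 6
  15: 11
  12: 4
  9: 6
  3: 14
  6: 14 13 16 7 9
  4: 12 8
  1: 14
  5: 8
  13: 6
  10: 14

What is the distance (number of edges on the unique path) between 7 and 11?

4

Walking from 7: 7 – 6 – 14 – 8 – 11. Length 4.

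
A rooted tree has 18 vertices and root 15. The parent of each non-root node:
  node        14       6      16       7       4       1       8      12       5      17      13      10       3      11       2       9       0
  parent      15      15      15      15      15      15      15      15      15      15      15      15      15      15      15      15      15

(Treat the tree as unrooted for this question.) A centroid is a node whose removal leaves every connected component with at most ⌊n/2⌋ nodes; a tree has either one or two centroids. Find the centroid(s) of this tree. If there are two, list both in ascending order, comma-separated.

Delete 15: the remaining components have sizes 1, 1, 1, 1, 1, 1, 1, 1, 1, 1, 1, 1, 1, 1, 1, 1, 1. Max 1 ≤ 9, so 15 is a centroid.
Every other node leaves some component of size > 9, so the centroid is unique.

15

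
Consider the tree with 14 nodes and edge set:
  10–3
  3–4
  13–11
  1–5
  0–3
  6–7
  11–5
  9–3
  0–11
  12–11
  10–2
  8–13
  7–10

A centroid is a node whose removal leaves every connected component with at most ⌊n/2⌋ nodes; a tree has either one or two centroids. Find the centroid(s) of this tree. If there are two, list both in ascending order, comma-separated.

If 0 is removed the pieces have sizes 7, 6, all ≤ ⌊14/2⌋ = 7.
3 is adjacent to 0 and is also a centroid (the largest component after removing it is likewise 7).

0, 3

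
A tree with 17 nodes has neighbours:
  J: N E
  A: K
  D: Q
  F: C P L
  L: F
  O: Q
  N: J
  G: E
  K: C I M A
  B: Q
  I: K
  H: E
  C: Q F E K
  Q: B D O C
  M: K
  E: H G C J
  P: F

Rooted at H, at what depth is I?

H – E – C – K – I — 4 edges.

4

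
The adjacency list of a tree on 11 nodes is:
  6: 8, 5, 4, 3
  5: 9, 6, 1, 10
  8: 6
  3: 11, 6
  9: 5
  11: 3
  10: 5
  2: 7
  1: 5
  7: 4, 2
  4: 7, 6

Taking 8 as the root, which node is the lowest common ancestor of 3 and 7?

6

Path 3→root: 3 6 8; path 7→root: 7 4 6 8.
First common node: 6.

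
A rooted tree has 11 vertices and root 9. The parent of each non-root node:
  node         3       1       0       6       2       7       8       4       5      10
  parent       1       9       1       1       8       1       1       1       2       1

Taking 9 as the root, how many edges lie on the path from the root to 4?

2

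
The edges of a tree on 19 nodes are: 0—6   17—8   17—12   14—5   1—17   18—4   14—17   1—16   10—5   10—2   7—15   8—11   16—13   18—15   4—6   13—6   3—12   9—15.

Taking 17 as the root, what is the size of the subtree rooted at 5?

Descendants of 5 (including itself): 5, 10, 2. That's 3.

3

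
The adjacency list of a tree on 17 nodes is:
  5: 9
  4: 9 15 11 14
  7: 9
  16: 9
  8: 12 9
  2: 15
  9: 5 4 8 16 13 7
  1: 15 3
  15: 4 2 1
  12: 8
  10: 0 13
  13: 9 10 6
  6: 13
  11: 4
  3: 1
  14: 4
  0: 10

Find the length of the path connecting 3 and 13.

Walking from 3: 3 - 1 - 15 - 4 - 9 - 13. Length 5.

5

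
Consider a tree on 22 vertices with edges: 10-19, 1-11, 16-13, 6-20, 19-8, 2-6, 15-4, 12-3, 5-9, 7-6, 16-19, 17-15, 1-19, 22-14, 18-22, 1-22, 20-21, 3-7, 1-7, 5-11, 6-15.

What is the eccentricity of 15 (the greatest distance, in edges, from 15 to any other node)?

6

The node farthest from 15 is 13 (9 also at distance 6), via 15-6-7-1-19-16-13 — 6 edges.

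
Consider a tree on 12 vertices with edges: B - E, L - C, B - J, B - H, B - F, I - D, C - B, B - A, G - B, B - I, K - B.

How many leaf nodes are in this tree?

The leaves are A, D, E, F, G, H, J, K, L.
That is 9 leaves.

9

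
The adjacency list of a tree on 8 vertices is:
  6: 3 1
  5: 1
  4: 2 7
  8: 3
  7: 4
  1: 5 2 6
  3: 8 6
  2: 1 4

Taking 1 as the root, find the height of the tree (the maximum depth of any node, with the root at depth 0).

3

The longest root-to-leaf path is 1–6–3–8 (3 edges).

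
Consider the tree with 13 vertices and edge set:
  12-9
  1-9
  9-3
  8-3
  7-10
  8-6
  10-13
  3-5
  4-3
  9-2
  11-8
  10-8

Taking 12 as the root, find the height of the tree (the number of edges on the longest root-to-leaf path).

The longest root-to-leaf path is 12-9-3-8-10-7 (5 edges).

5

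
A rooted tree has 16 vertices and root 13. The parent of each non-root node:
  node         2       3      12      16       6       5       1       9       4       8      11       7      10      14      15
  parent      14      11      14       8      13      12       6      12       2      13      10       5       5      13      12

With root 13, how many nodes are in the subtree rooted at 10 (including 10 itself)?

10's subtree: {10, 11, 3}, size 3.

3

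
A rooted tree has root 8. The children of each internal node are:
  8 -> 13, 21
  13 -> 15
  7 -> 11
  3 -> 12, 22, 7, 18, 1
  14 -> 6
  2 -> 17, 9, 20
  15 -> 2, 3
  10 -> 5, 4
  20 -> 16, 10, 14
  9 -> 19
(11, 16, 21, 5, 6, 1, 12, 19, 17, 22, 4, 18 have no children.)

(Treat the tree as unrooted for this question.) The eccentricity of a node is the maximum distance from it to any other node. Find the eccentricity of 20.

5

The node farthest from 20 is 11 (21 also at distance 5), via 20–2–15–3–7–11 — 5 edges.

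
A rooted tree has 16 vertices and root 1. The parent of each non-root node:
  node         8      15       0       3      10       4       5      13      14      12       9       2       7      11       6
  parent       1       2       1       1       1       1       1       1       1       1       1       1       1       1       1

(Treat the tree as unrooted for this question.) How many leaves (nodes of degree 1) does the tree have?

14

The leaves are 0, 3, 4, 5, 6, 7, 8, 9, 10, 11, 12, 13, 14, 15.
That is 14 leaves.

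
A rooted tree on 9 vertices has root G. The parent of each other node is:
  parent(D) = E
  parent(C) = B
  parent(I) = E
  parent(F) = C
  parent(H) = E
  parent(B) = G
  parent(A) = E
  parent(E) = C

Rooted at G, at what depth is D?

4

G – B – C – E – D — 4 edges.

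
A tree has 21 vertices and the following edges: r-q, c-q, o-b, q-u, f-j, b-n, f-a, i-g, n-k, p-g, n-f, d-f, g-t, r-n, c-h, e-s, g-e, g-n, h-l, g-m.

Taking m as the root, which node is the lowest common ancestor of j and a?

f

Path j→root: j f n g m; path a→root: a f n g m.
First common node: f.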